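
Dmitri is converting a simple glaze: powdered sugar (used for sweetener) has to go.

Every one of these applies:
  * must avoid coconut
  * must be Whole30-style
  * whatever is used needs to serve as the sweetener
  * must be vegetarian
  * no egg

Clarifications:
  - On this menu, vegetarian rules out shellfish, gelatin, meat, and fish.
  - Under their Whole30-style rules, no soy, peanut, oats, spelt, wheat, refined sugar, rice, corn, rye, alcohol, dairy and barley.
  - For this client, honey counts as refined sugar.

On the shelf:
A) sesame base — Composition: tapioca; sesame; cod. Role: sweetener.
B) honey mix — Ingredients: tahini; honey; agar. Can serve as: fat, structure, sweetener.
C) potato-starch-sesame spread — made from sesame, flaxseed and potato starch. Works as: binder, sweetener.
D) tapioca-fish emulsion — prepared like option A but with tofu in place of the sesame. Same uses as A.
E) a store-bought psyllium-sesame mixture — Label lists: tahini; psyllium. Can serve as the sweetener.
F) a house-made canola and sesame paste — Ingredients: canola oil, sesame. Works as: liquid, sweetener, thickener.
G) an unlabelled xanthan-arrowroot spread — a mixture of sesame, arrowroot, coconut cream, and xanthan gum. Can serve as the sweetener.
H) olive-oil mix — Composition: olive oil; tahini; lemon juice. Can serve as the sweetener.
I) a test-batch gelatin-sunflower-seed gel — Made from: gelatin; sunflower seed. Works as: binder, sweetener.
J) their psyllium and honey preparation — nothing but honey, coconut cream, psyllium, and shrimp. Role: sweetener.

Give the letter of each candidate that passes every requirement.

A: has cod, so not vegetarian — reject
B: has honey, so not Whole30-style — reject
C: no egg, vegetarian — OK
D: has cod, so not vegetarian; has tofu, so not Whole30-style — reject
E: vegetarian, no coconut — OK
F: every rule checks out — keep
G: has coconut cream, so not coconut-free — out
H: works as a sweetener, no egg, Whole30-style — OK
I: has gelatin, so not vegetarian — out
J: has shrimp, so not vegetarian; has honey, so not Whole30-style (and 1 more) — no

C, E, F, H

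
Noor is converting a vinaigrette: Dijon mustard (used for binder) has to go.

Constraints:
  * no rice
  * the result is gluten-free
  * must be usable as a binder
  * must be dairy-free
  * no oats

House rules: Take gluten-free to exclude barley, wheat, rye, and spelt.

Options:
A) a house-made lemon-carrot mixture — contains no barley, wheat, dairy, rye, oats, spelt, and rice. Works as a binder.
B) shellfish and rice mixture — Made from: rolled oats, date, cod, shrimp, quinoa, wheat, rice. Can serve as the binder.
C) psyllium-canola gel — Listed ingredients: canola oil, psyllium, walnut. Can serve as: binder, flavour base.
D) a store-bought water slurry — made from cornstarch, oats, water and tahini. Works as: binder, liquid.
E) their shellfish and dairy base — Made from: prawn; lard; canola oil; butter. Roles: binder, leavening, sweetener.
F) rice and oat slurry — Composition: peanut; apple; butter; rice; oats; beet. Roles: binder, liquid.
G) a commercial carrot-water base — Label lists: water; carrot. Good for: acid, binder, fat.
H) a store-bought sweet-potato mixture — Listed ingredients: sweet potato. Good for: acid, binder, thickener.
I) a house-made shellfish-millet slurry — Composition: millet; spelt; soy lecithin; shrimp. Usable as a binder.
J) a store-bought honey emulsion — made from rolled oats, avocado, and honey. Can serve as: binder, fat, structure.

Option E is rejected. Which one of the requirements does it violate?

dairy-free

usable as a binder: satisfied
gluten-free: satisfied
oat-free: satisfied
dairy-free: has butter — fails
rice-free: satisfied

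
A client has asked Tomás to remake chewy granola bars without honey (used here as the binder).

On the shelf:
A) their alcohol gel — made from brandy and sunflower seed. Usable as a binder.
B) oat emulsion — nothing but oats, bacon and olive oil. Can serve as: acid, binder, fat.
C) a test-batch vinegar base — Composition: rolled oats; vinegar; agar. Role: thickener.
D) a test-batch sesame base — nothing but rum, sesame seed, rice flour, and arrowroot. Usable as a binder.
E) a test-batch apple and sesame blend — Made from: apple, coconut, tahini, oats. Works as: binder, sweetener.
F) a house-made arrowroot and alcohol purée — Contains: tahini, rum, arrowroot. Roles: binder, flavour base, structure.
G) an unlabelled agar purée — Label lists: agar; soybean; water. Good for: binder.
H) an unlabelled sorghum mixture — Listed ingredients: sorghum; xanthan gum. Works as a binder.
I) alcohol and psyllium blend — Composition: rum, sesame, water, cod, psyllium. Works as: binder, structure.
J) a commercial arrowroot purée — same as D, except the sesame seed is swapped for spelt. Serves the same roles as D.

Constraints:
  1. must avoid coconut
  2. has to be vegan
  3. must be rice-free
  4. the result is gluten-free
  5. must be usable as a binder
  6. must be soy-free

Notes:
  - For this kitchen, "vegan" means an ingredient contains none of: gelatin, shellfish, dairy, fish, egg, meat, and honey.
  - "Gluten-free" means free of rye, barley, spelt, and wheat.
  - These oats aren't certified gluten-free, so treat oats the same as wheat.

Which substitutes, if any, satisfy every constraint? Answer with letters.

A: only brandy and sunflower seed; none excluded — OK
B: has bacon, so not vegan; has oats, so not gluten-free — no
C: not usable as a binder; has rolled oats, so not gluten-free — no
D: has rice flour, so not rice-free — out
E: has oats, so not gluten-free; has coconut, so not coconut-free — reject
F: all constraints satisfied — OK
G: has soybean, so not soy-free — no
H: only xanthan gum and sorghum; none excluded — OK
I: has cod, so not vegan — no
J: has spelt, so not gluten-free; has rice flour, so not rice-free — reject

A, F, H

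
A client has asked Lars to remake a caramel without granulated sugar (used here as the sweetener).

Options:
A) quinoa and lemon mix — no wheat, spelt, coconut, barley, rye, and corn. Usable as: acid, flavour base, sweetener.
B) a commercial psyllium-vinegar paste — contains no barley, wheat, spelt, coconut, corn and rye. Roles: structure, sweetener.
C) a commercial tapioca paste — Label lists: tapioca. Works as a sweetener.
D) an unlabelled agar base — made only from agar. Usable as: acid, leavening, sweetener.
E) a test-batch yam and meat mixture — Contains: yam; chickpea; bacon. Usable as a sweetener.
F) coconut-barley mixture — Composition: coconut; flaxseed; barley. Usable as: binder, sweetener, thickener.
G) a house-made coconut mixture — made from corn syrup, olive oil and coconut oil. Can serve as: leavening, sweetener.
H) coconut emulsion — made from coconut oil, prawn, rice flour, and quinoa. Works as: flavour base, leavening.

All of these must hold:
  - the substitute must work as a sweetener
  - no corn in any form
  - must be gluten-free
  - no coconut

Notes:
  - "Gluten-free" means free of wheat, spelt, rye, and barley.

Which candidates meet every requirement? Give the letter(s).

A: every rule checks out — valid
B: all constraints satisfied — OK
C: only tapioca; none excluded — valid
D: works as a sweetener, no corn, no coconut — valid
E: only bacon, chickpea, and yam; none excluded — OK
F: has barley, so not gluten-free; has coconut, so not coconut-free — no
G: has corn syrup, so not corn-free; has coconut oil, so not coconut-free — no
H: not usable as a sweetener; has coconut oil, so not coconut-free — reject

A, B, C, D, E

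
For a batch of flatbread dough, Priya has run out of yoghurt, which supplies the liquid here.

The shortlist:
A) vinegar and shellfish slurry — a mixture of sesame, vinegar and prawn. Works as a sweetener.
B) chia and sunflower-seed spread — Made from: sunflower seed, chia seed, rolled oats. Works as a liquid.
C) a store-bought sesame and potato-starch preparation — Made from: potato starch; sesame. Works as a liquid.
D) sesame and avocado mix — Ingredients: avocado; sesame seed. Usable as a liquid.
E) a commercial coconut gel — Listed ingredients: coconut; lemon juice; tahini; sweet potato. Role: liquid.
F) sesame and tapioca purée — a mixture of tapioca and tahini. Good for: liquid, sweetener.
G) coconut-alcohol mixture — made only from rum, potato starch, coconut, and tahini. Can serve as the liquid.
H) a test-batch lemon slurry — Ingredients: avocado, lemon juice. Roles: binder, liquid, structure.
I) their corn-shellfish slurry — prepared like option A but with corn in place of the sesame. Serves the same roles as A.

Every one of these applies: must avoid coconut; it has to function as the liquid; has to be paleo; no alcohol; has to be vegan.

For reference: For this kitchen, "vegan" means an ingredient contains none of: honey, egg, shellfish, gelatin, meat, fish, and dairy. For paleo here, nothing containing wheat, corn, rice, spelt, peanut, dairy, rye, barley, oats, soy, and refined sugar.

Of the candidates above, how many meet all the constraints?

A: not usable as a liquid; has prawn, so not vegan — no
B: has rolled oats, so not paleo — no
C: works as a liquid, paleo, no alcohol — valid
D: every rule checks out — keep
E: has coconut, so not coconut-free — reject
F: only tahini and tapioca; none excluded — OK
G: has coconut, so not coconut-free; has rum, so not alcohol-free — out
H: works as a liquid, no alcohol, no coconut — keep
I: not usable as a liquid; has prawn, so not vegan (and 1 more) — out

4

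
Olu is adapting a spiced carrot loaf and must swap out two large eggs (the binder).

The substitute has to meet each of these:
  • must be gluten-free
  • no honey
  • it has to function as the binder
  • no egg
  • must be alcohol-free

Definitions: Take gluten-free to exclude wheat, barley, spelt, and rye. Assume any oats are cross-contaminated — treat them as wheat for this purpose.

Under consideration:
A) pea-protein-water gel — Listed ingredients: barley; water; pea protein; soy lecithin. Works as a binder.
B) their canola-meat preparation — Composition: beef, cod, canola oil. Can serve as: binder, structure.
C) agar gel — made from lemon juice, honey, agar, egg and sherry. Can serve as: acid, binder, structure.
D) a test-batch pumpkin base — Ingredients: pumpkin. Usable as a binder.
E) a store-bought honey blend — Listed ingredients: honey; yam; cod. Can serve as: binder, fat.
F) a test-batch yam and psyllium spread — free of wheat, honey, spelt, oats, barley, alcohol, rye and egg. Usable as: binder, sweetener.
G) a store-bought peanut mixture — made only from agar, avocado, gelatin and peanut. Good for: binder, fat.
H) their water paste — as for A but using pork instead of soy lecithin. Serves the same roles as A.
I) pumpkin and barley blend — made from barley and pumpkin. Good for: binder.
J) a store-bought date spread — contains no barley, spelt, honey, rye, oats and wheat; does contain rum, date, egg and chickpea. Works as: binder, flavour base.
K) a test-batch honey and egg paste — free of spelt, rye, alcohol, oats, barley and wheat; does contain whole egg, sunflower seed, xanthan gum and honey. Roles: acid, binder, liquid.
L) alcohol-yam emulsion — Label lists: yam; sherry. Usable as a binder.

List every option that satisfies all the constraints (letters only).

A: has barley, so not gluten-free — no
B: nothing on the exclusion list — OK
C: has egg, so not egg-free; has honey, so not honey-free (and 1 more) — out
D: works as a binder, no honey, gluten-free — OK
E: has honey, so not honey-free — out
F: every rule checks out — OK
G: works as a binder, gluten-free, no egg — OK
H: has barley, so not gluten-free — reject
I: has barley, so not gluten-free — reject
J: has egg, so not egg-free; has rum, so not alcohol-free — no
K: has whole egg, so not egg-free; has honey, so not honey-free — no
L: has sherry, so not alcohol-free — no

B, D, F, G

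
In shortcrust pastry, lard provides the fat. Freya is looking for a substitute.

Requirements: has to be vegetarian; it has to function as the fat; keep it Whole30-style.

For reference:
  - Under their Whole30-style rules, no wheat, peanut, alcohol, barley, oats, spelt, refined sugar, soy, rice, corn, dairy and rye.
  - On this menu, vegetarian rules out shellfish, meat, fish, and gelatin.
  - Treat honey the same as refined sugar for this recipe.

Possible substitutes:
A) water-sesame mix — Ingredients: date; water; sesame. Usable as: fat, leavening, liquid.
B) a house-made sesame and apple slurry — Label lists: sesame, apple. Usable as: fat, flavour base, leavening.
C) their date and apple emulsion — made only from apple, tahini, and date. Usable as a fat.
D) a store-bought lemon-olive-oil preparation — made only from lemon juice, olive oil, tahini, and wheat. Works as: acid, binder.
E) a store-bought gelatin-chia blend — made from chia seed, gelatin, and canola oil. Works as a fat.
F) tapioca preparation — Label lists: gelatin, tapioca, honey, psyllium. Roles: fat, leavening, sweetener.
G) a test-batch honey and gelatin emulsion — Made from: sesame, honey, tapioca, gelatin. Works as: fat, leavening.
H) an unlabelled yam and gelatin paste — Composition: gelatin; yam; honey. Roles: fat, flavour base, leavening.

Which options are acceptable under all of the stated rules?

A: Whole30-style, vegetarian — keep
B: only sesame and apple; none excluded — OK
C: all constraints satisfied — keep
D: not usable as a fat; has wheat, so not Whole30-style — out
E: has gelatin, so not vegetarian — no
F: has honey, so not Whole30-style; has gelatin, so not vegetarian — out
G: has honey, so not Whole30-style; has gelatin, so not vegetarian — no
H: has honey, so not Whole30-style; has gelatin, so not vegetarian — no

A, B, C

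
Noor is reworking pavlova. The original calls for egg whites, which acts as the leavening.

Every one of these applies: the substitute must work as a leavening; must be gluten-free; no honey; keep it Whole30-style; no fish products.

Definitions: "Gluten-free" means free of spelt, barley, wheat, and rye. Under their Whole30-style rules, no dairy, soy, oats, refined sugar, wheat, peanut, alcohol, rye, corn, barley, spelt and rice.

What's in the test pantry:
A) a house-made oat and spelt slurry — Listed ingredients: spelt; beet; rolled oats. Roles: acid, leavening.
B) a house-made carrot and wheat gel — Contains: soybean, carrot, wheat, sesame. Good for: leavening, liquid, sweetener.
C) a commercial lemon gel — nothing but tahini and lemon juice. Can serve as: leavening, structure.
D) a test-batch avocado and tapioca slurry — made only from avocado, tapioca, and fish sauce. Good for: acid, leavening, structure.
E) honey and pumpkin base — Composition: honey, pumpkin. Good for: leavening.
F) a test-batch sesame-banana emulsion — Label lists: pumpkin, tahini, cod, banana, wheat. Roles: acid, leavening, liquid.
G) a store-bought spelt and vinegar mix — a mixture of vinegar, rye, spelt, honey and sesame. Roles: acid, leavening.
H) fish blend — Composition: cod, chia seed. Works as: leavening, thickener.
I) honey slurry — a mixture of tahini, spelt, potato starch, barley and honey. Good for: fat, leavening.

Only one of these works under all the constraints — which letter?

A: has spelt, so not gluten-free; has rolled oats, so not Whole30-style — no
B: has wheat, so not gluten-free; has soybean, so not Whole30-style — out
C: nothing on the exclusion list — valid
D: has fish sauce, so not fish-free — out
E: has honey, so not honey-free — no
F: has wheat, so not gluten-free; has wheat, so not Whole30-style (and 1 more) — reject
G: has rye, so not gluten-free; has rye, so not Whole30-style (and 1 more) — no
H: has cod, so not fish-free — reject
I: has barley, so not gluten-free; has barley, so not Whole30-style (and 1 more) — out

C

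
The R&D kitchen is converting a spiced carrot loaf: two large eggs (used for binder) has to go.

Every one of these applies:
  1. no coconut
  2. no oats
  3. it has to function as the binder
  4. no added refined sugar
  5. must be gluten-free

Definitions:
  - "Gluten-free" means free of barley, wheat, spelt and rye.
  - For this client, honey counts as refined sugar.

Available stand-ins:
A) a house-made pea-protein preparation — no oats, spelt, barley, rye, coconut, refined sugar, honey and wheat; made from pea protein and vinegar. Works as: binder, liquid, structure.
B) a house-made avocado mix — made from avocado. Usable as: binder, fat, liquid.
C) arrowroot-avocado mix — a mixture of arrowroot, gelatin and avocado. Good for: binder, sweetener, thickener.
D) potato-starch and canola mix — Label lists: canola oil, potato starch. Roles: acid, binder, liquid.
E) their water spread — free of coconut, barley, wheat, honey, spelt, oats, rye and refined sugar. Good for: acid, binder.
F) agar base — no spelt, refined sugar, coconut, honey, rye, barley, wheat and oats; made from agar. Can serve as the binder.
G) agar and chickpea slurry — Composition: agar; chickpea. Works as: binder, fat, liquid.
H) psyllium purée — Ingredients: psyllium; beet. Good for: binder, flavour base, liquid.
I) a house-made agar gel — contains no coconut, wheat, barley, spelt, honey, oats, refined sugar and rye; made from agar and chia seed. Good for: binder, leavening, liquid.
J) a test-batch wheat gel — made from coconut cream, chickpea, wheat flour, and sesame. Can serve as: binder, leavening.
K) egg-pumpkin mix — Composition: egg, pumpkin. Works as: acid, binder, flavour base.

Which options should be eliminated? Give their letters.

J

A: gluten-free, no-added-sugar — OK
B: works as a binder, gluten-free, no-added-sugar — valid
C: only gelatin, avocado and arrowroot; none excluded — valid
D: works as a binder, no coconut, no-added-sugar — valid
E: every rule checks out — OK
F: nothing on the exclusion list — OK
G: only chickpea and agar; none excluded — OK
H: every rule checks out — valid
I: works as a binder, gluten-free, no-added-sugar — keep
J: has wheat flour, so not gluten-free; has coconut cream, so not coconut-free — no
K: only egg and pumpkin; none excluded — OK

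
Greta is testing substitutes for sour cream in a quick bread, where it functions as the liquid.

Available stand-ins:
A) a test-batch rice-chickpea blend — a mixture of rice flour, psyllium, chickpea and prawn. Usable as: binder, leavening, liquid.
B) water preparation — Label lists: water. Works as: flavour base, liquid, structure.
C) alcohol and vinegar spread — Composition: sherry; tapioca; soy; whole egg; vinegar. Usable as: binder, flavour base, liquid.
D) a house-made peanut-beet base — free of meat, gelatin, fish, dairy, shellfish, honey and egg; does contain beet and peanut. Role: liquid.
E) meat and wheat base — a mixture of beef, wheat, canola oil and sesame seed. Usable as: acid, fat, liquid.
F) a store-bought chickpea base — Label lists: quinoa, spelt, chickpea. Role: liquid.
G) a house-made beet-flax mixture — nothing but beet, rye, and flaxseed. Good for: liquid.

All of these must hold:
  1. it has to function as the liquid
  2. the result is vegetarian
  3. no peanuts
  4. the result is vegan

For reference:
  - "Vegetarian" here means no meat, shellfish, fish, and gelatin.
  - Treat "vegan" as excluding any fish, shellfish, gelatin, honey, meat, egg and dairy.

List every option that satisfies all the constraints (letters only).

A: has prawn, so not vegetarian; has prawn, so not vegan — no
B: every rule checks out — OK
C: has whole egg, so not vegan — reject
D: has peanut, so not peanut-free — no
E: has beef, so not vegetarian; has beef, so not vegan — out
F: all constraints satisfied — keep
G: all constraints satisfied — keep

B, F, G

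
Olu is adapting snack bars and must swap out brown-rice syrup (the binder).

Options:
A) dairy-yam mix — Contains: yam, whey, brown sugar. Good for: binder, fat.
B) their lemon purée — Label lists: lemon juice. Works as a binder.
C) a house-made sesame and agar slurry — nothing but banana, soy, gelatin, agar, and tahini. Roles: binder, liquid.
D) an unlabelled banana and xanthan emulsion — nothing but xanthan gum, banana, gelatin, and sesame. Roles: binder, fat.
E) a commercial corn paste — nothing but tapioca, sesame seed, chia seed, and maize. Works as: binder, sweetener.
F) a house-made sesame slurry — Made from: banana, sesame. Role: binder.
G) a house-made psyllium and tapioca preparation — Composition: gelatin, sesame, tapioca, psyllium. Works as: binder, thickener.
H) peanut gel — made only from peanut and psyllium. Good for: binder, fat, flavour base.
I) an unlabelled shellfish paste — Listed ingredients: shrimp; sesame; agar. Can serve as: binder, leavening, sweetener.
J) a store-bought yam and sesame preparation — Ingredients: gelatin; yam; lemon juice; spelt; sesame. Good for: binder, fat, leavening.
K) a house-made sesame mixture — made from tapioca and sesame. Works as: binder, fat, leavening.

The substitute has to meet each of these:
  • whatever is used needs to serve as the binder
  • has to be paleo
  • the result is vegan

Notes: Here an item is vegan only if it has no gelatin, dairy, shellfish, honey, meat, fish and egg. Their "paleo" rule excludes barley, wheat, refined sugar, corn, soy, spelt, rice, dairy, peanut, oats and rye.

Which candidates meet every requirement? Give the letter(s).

A: has whey, so not vegan; has whey, so not paleo — no
B: works as a binder, paleo, vegan — keep
C: has gelatin, so not vegan; has soy, so not paleo — no
D: has gelatin, so not vegan — no
E: has maize, so not paleo — no
F: paleo, vegan — valid
G: has gelatin, so not vegan — out
H: has peanut, so not paleo — out
I: has shrimp, so not vegan — reject
J: has gelatin, so not vegan; has spelt, so not paleo — reject
K: nothing on the exclusion list — keep

B, F, K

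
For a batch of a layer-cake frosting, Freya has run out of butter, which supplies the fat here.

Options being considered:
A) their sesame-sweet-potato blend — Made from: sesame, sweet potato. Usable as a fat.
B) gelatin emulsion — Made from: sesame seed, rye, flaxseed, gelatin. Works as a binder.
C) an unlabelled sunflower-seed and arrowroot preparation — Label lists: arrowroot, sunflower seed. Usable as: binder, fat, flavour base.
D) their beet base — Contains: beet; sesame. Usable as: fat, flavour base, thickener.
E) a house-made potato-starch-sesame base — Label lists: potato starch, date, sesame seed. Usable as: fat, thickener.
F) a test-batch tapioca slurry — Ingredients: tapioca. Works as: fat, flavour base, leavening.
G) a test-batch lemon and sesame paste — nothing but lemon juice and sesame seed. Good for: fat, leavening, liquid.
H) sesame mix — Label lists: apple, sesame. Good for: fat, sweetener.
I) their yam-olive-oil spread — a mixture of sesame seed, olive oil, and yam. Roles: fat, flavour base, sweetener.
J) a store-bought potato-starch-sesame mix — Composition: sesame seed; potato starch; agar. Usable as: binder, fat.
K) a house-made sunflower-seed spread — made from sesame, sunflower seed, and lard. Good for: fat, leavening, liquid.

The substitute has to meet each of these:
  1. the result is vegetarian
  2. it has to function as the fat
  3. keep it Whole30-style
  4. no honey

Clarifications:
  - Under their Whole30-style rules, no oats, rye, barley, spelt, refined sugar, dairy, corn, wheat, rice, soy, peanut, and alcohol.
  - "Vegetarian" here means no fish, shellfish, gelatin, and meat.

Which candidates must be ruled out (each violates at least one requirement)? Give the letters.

B, K

A: only sesame and sweet potato; none excluded — OK
B: not usable as a fat; has rye, so not Whole30-style (and 1 more) — no
C: works as a fat, vegetarian, Whole30-style — OK
D: every rule checks out — OK
E: only sesame seed, date, and potato starch; none excluded — keep
F: only tapioca; none excluded — OK
G: only sesame seed and lemon juice; none excluded — valid
H: only sesame and apple; none excluded — OK
I: no honey, vegetarian — OK
J: every rule checks out — OK
K: has lard, so not vegetarian — no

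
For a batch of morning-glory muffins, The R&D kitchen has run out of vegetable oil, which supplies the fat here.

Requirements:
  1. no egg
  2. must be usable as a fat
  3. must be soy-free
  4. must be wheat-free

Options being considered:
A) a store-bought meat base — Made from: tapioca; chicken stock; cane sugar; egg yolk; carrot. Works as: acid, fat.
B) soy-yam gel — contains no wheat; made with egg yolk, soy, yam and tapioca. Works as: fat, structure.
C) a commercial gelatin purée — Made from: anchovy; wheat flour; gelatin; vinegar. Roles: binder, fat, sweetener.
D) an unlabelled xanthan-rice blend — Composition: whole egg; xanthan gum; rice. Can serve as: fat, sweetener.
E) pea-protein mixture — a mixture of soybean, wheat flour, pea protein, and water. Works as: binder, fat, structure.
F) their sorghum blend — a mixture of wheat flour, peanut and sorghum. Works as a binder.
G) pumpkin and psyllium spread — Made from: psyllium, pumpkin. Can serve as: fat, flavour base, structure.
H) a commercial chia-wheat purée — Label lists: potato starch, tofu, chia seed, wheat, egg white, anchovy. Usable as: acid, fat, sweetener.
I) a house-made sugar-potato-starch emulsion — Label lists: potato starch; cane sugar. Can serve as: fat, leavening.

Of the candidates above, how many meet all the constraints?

2

A: has egg yolk, so not egg-free — reject
B: has egg yolk, so not egg-free; has soy, so not soy-free — out
C: has wheat flour, so not wheat-free — out
D: has whole egg, so not egg-free — reject
E: has soybean, so not soy-free; has wheat flour, so not wheat-free — out
F: not usable as a fat; has wheat flour, so not wheat-free — reject
G: every rule checks out — keep
H: has egg white, so not egg-free; has tofu, so not soy-free (and 1 more) — no
I: only cane sugar and potato starch; none excluded — keep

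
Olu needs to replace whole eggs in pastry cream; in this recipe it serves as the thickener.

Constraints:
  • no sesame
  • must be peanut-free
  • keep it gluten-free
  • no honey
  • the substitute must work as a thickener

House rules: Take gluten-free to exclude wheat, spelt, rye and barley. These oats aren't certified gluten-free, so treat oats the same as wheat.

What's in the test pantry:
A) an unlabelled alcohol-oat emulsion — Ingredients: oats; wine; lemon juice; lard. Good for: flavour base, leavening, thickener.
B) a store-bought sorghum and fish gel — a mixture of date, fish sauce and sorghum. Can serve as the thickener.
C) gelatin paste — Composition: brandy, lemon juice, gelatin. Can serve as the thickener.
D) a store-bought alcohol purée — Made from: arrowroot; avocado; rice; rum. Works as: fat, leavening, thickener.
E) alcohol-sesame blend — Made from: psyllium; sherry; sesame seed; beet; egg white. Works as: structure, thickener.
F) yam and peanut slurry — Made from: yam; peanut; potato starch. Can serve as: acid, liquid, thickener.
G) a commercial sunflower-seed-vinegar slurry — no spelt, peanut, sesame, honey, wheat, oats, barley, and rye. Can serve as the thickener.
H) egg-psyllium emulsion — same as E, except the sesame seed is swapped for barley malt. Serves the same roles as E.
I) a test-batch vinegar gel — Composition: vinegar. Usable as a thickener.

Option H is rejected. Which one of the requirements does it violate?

gluten-free

usable as a thickener: satisfied
gluten-free: has barley malt — fails
sesame-free: satisfied
peanut-free: satisfied
honey-free: satisfied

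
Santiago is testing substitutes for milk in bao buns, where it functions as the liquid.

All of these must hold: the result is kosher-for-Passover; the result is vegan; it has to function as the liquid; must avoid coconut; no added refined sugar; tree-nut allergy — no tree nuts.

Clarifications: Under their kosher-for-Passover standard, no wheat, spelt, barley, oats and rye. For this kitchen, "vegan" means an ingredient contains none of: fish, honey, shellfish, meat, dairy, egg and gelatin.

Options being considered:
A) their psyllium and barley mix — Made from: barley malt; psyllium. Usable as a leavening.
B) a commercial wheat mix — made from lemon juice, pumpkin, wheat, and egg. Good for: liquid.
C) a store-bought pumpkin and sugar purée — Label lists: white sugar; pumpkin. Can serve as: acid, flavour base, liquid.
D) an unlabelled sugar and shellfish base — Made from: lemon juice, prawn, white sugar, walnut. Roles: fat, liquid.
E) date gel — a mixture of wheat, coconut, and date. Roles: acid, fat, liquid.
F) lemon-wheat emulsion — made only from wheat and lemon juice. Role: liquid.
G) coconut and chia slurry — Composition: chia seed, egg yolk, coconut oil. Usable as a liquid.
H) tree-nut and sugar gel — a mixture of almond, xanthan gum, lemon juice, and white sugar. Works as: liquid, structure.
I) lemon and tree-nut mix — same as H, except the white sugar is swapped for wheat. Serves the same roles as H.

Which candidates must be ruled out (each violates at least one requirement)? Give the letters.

A, B, C, D, E, F, G, H, I

A: not usable as a liquid; has barley malt, so not kosher-for-Passover — no
B: has wheat, so not kosher-for-Passover; has egg, so not vegan — out
C: has white sugar, so not no-added-sugar — out
D: has prawn, so not vegan; has white sugar, so not no-added-sugar (and 1 more) — reject
E: has wheat, so not kosher-for-Passover; has coconut, so not coconut-free — reject
F: has wheat, so not kosher-for-Passover — out
G: has egg yolk, so not vegan; has coconut oil, so not coconut-free — no
H: has white sugar, so not no-added-sugar; has almond, so not tree-nut-free — no
I: has wheat, so not kosher-for-Passover; has almond, so not tree-nut-free — reject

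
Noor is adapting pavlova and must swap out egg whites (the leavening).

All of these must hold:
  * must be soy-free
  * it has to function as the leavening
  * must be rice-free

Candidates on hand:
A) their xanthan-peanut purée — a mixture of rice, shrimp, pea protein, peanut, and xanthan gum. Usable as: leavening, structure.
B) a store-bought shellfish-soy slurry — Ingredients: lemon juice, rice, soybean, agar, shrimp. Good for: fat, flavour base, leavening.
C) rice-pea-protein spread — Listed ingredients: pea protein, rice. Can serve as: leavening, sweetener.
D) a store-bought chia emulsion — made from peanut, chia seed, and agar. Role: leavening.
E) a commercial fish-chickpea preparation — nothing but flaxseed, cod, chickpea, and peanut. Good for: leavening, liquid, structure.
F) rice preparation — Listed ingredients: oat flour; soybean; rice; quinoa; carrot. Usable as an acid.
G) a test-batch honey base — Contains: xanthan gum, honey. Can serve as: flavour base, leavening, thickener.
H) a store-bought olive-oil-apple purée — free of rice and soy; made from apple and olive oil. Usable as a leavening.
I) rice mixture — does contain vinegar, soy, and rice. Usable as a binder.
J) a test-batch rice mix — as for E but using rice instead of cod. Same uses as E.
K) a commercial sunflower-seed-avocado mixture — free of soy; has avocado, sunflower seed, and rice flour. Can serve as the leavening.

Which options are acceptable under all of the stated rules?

D, E, G, H

A: has rice, so not rice-free — out
B: has rice, so not rice-free; has soybean, so not soy-free — no
C: has rice, so not rice-free — out
D: no rice, no soy — valid
E: works as a leavening, no rice, no soy — OK
F: not usable as a leavening; has rice, so not rice-free (and 1 more) — out
G: no soy, no rice — OK
H: no rice, no soy — keep
I: not usable as a leavening; has rice, so not rice-free (and 1 more) — reject
J: has rice, so not rice-free — out
K: has rice flour, so not rice-free — out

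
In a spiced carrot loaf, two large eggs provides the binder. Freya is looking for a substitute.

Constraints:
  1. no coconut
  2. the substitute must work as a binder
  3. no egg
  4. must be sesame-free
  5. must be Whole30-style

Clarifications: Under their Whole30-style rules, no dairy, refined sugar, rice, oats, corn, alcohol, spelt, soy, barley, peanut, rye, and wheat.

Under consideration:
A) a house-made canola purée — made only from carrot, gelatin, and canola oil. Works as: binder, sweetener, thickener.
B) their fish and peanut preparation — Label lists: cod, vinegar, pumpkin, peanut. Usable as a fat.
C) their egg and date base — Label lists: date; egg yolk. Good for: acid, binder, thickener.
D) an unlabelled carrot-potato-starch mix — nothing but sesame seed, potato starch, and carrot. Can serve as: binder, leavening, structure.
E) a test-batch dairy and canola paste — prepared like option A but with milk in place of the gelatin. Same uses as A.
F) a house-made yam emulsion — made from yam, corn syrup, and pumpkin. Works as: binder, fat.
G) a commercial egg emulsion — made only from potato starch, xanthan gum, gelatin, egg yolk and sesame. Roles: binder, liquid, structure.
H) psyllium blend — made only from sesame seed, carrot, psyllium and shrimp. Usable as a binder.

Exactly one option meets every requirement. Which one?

A: every rule checks out — valid
B: not usable as a binder; has peanut, so not Whole30-style — no
C: has egg yolk, so not egg-free — no
D: has sesame seed, so not sesame-free — out
E: has milk, so not Whole30-style — out
F: has corn syrup, so not Whole30-style — out
G: has egg yolk, so not egg-free; has sesame, so not sesame-free — reject
H: has sesame seed, so not sesame-free — out

A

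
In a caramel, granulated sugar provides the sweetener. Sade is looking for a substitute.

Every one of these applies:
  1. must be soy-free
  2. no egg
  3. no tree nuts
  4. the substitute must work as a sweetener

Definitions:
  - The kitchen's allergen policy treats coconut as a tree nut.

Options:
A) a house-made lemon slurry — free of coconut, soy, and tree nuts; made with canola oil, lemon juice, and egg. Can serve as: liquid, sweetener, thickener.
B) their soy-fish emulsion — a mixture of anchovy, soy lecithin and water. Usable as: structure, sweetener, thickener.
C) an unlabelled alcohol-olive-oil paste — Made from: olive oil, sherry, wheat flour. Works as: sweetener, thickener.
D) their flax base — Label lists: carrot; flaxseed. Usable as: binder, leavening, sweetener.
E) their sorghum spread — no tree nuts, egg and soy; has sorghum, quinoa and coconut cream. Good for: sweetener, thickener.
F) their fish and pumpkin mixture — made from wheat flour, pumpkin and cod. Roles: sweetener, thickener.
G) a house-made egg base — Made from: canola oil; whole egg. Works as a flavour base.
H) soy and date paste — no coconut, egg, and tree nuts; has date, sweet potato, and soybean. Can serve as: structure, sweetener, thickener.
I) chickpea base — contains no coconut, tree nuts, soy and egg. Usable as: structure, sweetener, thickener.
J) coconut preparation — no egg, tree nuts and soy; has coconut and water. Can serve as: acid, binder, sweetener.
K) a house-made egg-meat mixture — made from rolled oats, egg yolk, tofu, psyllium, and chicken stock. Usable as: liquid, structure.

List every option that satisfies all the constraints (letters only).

C, D, F, I

A: has egg, so not egg-free — reject
B: has soy lecithin, so not soy-free — reject
C: only sherry, wheat flour, and olive oil; none excluded — valid
D: every rule checks out — keep
E: has coconut cream, so not tree-nut-free — reject
F: every rule checks out — valid
G: not usable as a sweetener; has whole egg, so not egg-free — no
H: has soybean, so not soy-free — out
I: every rule checks out — keep
J: has coconut, so not tree-nut-free — no
K: not usable as a sweetener; has egg yolk, so not egg-free (and 1 more) — no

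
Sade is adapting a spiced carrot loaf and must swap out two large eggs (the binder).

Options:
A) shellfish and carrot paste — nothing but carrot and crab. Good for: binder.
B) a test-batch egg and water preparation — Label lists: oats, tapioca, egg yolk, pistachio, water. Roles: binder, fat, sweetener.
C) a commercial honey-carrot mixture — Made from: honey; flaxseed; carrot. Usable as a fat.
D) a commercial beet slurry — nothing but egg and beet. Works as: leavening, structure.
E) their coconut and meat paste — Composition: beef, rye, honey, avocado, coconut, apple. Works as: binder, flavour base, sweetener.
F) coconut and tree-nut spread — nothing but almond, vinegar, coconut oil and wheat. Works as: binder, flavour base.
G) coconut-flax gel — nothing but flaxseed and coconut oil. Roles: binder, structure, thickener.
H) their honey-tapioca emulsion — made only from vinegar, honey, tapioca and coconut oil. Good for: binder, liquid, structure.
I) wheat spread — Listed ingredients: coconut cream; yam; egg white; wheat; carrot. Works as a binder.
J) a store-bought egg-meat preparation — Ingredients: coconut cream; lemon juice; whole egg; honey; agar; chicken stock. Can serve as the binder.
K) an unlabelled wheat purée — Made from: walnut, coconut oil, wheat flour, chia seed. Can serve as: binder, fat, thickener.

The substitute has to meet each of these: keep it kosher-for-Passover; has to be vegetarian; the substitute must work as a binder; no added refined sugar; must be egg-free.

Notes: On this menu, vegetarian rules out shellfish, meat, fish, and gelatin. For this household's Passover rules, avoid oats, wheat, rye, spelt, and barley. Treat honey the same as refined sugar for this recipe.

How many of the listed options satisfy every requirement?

1

A: has crab, so not vegetarian — no
B: has oats, so not kosher-for-Passover; has egg yolk, so not egg-free — out
C: not usable as a binder; has honey, so not no-added-sugar — reject
D: not usable as a binder; has egg, so not egg-free — out
E: has beef, so not vegetarian; has rye, so not kosher-for-Passover (and 1 more) — reject
F: has wheat, so not kosher-for-Passover — out
G: all constraints satisfied — OK
H: has honey, so not no-added-sugar — reject
I: has wheat, so not kosher-for-Passover; has egg white, so not egg-free — out
J: has chicken stock, so not vegetarian; has honey, so not no-added-sugar (and 1 more) — reject
K: has wheat flour, so not kosher-for-Passover — no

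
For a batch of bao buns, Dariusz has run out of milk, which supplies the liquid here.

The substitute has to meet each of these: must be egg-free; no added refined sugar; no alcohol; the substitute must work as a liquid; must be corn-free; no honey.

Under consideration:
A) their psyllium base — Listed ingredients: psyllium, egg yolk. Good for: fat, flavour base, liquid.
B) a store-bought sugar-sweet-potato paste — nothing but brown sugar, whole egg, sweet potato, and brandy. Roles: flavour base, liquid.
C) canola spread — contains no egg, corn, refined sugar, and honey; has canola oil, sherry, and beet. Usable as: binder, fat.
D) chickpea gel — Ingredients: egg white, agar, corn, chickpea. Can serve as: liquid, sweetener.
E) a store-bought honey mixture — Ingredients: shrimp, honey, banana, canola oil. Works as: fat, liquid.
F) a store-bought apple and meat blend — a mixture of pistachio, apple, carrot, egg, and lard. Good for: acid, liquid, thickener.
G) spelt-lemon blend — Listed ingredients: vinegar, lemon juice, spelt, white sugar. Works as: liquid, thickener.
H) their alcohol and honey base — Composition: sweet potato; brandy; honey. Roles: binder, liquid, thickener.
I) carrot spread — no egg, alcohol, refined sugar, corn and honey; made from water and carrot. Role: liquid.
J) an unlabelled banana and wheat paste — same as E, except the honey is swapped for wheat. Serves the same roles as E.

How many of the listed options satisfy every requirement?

2

A: has egg yolk, so not egg-free — reject
B: has whole egg, so not egg-free; has brown sugar, so not no-added-sugar (and 1 more) — reject
C: not usable as a liquid; has sherry, so not alcohol-free — reject
D: has egg white, so not egg-free; has corn, so not corn-free — out
E: has honey, so not honey-free — out
F: has egg, so not egg-free — no
G: has white sugar, so not no-added-sugar — out
H: has brandy, so not alcohol-free; has honey, so not honey-free — out
I: nothing on the exclusion list — keep
J: shrimp and wheat etc. — none of it excluded — keep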